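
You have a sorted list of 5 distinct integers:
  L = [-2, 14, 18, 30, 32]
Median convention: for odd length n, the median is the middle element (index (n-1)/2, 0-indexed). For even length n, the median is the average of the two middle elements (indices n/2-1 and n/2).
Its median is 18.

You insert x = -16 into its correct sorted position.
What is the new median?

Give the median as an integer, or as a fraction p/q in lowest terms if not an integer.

Answer: 16

Derivation:
Old list (sorted, length 5): [-2, 14, 18, 30, 32]
Old median = 18
Insert x = -16
Old length odd (5). Middle was index 2 = 18.
New length even (6). New median = avg of two middle elements.
x = -16: 0 elements are < x, 5 elements are > x.
New sorted list: [-16, -2, 14, 18, 30, 32]
New median = 16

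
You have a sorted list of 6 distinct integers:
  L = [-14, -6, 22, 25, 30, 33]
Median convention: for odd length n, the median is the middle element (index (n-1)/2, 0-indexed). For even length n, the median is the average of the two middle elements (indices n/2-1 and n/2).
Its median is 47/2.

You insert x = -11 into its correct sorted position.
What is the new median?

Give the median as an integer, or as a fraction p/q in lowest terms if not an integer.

Answer: 22

Derivation:
Old list (sorted, length 6): [-14, -6, 22, 25, 30, 33]
Old median = 47/2
Insert x = -11
Old length even (6). Middle pair: indices 2,3 = 22,25.
New length odd (7). New median = single middle element.
x = -11: 1 elements are < x, 5 elements are > x.
New sorted list: [-14, -11, -6, 22, 25, 30, 33]
New median = 22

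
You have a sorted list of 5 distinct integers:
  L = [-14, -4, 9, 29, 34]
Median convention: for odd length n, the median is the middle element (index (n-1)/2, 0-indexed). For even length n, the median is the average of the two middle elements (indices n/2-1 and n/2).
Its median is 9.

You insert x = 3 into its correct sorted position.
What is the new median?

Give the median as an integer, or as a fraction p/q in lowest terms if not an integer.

Old list (sorted, length 5): [-14, -4, 9, 29, 34]
Old median = 9
Insert x = 3
Old length odd (5). Middle was index 2 = 9.
New length even (6). New median = avg of two middle elements.
x = 3: 2 elements are < x, 3 elements are > x.
New sorted list: [-14, -4, 3, 9, 29, 34]
New median = 6

Answer: 6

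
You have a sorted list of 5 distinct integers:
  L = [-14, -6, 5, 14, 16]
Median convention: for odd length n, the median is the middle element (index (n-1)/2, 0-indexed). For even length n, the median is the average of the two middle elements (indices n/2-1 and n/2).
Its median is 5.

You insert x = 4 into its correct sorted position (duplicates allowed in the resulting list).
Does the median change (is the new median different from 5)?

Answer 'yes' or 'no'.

Old median = 5
Insert x = 4
New median = 9/2
Changed? yes

Answer: yes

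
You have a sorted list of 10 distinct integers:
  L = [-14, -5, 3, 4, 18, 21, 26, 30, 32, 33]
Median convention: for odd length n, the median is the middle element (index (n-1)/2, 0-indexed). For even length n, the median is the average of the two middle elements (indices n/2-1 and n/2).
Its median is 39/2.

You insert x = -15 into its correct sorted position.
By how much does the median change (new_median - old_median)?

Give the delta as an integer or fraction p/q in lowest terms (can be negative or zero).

Answer: -3/2

Derivation:
Old median = 39/2
After inserting x = -15: new sorted = [-15, -14, -5, 3, 4, 18, 21, 26, 30, 32, 33]
New median = 18
Delta = 18 - 39/2 = -3/2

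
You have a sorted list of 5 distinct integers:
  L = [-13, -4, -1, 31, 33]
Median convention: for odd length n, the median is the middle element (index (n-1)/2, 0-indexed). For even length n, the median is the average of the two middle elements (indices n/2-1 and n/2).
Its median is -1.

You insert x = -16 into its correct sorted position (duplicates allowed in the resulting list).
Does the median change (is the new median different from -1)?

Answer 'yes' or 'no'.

Answer: yes

Derivation:
Old median = -1
Insert x = -16
New median = -5/2
Changed? yes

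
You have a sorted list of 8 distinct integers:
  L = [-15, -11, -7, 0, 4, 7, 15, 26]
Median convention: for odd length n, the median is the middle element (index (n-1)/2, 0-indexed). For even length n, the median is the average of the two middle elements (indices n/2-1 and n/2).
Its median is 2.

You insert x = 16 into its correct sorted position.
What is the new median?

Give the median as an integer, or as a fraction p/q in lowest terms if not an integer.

Old list (sorted, length 8): [-15, -11, -7, 0, 4, 7, 15, 26]
Old median = 2
Insert x = 16
Old length even (8). Middle pair: indices 3,4 = 0,4.
New length odd (9). New median = single middle element.
x = 16: 7 elements are < x, 1 elements are > x.
New sorted list: [-15, -11, -7, 0, 4, 7, 15, 16, 26]
New median = 4

Answer: 4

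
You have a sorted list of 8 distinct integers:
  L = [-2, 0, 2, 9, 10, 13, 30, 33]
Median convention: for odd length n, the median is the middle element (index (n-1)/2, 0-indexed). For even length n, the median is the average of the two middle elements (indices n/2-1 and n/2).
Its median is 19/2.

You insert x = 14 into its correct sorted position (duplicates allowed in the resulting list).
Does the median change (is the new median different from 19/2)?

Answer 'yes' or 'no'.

Old median = 19/2
Insert x = 14
New median = 10
Changed? yes

Answer: yes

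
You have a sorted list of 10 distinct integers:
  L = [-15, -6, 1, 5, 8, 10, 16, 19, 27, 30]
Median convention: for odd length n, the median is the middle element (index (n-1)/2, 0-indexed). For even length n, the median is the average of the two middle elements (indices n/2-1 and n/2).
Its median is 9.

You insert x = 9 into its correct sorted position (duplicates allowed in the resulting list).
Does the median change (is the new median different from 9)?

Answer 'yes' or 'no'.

Old median = 9
Insert x = 9
New median = 9
Changed? no

Answer: no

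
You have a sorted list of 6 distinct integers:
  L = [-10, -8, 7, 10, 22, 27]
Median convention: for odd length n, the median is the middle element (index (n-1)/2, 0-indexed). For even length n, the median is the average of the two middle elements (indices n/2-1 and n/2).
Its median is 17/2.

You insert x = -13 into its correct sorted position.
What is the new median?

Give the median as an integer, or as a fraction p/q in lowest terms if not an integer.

Answer: 7

Derivation:
Old list (sorted, length 6): [-10, -8, 7, 10, 22, 27]
Old median = 17/2
Insert x = -13
Old length even (6). Middle pair: indices 2,3 = 7,10.
New length odd (7). New median = single middle element.
x = -13: 0 elements are < x, 6 elements are > x.
New sorted list: [-13, -10, -8, 7, 10, 22, 27]
New median = 7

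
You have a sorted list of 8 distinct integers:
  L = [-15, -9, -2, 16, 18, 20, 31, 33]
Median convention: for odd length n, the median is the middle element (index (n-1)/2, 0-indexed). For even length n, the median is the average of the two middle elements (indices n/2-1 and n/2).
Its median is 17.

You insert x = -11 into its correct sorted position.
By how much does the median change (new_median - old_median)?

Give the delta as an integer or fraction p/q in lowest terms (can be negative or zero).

Answer: -1

Derivation:
Old median = 17
After inserting x = -11: new sorted = [-15, -11, -9, -2, 16, 18, 20, 31, 33]
New median = 16
Delta = 16 - 17 = -1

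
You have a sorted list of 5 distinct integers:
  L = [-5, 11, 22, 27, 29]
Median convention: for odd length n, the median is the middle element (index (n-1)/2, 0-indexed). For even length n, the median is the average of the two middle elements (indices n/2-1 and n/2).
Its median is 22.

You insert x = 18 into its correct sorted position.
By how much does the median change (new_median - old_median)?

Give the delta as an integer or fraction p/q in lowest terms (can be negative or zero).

Answer: -2

Derivation:
Old median = 22
After inserting x = 18: new sorted = [-5, 11, 18, 22, 27, 29]
New median = 20
Delta = 20 - 22 = -2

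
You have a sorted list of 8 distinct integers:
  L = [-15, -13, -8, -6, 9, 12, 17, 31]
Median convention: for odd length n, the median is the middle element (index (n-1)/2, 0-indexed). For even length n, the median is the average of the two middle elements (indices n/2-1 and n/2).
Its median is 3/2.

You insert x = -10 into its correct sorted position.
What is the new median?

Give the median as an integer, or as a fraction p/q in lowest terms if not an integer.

Old list (sorted, length 8): [-15, -13, -8, -6, 9, 12, 17, 31]
Old median = 3/2
Insert x = -10
Old length even (8). Middle pair: indices 3,4 = -6,9.
New length odd (9). New median = single middle element.
x = -10: 2 elements are < x, 6 elements are > x.
New sorted list: [-15, -13, -10, -8, -6, 9, 12, 17, 31]
New median = -6

Answer: -6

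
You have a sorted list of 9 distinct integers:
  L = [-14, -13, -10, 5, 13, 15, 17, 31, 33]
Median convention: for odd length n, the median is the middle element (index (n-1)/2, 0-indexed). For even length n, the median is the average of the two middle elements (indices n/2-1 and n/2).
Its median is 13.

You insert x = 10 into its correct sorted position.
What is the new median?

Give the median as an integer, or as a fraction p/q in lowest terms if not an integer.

Answer: 23/2

Derivation:
Old list (sorted, length 9): [-14, -13, -10, 5, 13, 15, 17, 31, 33]
Old median = 13
Insert x = 10
Old length odd (9). Middle was index 4 = 13.
New length even (10). New median = avg of two middle elements.
x = 10: 4 elements are < x, 5 elements are > x.
New sorted list: [-14, -13, -10, 5, 10, 13, 15, 17, 31, 33]
New median = 23/2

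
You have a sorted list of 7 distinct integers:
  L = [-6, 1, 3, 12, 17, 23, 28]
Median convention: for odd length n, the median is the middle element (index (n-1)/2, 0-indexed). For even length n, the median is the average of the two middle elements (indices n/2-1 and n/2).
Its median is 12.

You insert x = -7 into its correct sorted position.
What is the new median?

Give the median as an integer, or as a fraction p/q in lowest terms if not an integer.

Answer: 15/2

Derivation:
Old list (sorted, length 7): [-6, 1, 3, 12, 17, 23, 28]
Old median = 12
Insert x = -7
Old length odd (7). Middle was index 3 = 12.
New length even (8). New median = avg of two middle elements.
x = -7: 0 elements are < x, 7 elements are > x.
New sorted list: [-7, -6, 1, 3, 12, 17, 23, 28]
New median = 15/2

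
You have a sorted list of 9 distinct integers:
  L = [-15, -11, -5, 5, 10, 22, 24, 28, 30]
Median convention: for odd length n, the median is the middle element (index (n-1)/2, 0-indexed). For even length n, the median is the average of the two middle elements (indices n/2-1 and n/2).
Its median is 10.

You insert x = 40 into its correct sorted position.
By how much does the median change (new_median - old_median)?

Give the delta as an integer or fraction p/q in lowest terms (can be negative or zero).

Answer: 6

Derivation:
Old median = 10
After inserting x = 40: new sorted = [-15, -11, -5, 5, 10, 22, 24, 28, 30, 40]
New median = 16
Delta = 16 - 10 = 6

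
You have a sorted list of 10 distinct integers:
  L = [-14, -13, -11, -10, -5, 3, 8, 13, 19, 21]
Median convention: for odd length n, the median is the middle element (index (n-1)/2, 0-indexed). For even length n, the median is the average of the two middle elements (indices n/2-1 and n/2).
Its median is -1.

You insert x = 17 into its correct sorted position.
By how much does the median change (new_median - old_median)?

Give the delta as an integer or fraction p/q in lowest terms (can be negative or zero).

Old median = -1
After inserting x = 17: new sorted = [-14, -13, -11, -10, -5, 3, 8, 13, 17, 19, 21]
New median = 3
Delta = 3 - -1 = 4

Answer: 4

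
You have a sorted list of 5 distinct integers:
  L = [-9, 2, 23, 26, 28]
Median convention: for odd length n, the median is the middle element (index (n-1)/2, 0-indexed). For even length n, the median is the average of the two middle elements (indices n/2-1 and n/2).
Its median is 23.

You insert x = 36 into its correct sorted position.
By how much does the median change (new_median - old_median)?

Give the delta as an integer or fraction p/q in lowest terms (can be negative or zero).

Old median = 23
After inserting x = 36: new sorted = [-9, 2, 23, 26, 28, 36]
New median = 49/2
Delta = 49/2 - 23 = 3/2

Answer: 3/2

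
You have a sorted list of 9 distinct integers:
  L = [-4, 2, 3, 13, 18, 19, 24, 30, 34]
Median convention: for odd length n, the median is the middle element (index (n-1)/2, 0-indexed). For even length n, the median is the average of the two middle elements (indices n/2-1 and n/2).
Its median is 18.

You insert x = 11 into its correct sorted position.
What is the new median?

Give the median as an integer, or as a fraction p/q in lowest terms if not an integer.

Answer: 31/2

Derivation:
Old list (sorted, length 9): [-4, 2, 3, 13, 18, 19, 24, 30, 34]
Old median = 18
Insert x = 11
Old length odd (9). Middle was index 4 = 18.
New length even (10). New median = avg of two middle elements.
x = 11: 3 elements are < x, 6 elements are > x.
New sorted list: [-4, 2, 3, 11, 13, 18, 19, 24, 30, 34]
New median = 31/2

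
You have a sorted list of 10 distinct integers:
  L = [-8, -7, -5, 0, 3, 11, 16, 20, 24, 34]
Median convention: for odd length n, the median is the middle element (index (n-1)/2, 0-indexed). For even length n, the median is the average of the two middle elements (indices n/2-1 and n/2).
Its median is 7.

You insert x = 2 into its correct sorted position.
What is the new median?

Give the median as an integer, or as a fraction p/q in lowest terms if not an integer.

Old list (sorted, length 10): [-8, -7, -5, 0, 3, 11, 16, 20, 24, 34]
Old median = 7
Insert x = 2
Old length even (10). Middle pair: indices 4,5 = 3,11.
New length odd (11). New median = single middle element.
x = 2: 4 elements are < x, 6 elements are > x.
New sorted list: [-8, -7, -5, 0, 2, 3, 11, 16, 20, 24, 34]
New median = 3

Answer: 3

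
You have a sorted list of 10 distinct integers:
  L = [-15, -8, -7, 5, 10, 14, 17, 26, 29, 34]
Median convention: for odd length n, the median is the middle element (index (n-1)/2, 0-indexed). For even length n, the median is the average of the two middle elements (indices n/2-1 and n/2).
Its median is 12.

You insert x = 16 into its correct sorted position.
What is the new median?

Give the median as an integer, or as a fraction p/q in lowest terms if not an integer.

Answer: 14

Derivation:
Old list (sorted, length 10): [-15, -8, -7, 5, 10, 14, 17, 26, 29, 34]
Old median = 12
Insert x = 16
Old length even (10). Middle pair: indices 4,5 = 10,14.
New length odd (11). New median = single middle element.
x = 16: 6 elements are < x, 4 elements are > x.
New sorted list: [-15, -8, -7, 5, 10, 14, 16, 17, 26, 29, 34]
New median = 14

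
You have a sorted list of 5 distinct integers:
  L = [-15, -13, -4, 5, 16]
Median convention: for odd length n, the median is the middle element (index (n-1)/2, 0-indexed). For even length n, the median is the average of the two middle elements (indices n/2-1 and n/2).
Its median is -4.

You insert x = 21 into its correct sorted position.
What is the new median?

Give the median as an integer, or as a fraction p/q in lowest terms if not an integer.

Answer: 1/2

Derivation:
Old list (sorted, length 5): [-15, -13, -4, 5, 16]
Old median = -4
Insert x = 21
Old length odd (5). Middle was index 2 = -4.
New length even (6). New median = avg of two middle elements.
x = 21: 5 elements are < x, 0 elements are > x.
New sorted list: [-15, -13, -4, 5, 16, 21]
New median = 1/2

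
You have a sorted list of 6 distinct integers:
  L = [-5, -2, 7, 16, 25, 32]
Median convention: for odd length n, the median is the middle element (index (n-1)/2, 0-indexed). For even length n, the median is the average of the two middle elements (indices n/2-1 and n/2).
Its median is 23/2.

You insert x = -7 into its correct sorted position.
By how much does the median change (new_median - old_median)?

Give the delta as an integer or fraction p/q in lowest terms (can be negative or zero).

Old median = 23/2
After inserting x = -7: new sorted = [-7, -5, -2, 7, 16, 25, 32]
New median = 7
Delta = 7 - 23/2 = -9/2

Answer: -9/2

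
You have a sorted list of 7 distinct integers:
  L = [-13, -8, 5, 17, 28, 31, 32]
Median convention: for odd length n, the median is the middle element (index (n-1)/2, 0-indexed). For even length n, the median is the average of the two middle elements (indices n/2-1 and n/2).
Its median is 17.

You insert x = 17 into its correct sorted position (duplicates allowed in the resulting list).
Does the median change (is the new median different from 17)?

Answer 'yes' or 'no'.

Old median = 17
Insert x = 17
New median = 17
Changed? no

Answer: no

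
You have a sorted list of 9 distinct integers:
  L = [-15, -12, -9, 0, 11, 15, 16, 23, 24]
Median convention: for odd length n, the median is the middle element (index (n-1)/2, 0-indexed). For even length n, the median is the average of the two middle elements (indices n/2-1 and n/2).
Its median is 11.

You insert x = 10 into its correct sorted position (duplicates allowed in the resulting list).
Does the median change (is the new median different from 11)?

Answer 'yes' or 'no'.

Answer: yes

Derivation:
Old median = 11
Insert x = 10
New median = 21/2
Changed? yes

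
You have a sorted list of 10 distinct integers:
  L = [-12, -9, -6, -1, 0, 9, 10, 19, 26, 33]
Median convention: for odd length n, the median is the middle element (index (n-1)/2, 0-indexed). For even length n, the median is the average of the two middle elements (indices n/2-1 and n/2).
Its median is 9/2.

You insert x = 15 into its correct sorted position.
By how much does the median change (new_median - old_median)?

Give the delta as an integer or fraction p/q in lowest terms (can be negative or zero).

Answer: 9/2

Derivation:
Old median = 9/2
After inserting x = 15: new sorted = [-12, -9, -6, -1, 0, 9, 10, 15, 19, 26, 33]
New median = 9
Delta = 9 - 9/2 = 9/2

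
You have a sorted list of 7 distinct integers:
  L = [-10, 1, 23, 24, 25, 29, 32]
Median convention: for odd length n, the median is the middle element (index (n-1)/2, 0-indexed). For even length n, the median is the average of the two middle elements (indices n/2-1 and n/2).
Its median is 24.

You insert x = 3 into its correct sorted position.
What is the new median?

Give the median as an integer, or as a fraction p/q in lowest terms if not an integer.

Old list (sorted, length 7): [-10, 1, 23, 24, 25, 29, 32]
Old median = 24
Insert x = 3
Old length odd (7). Middle was index 3 = 24.
New length even (8). New median = avg of two middle elements.
x = 3: 2 elements are < x, 5 elements are > x.
New sorted list: [-10, 1, 3, 23, 24, 25, 29, 32]
New median = 47/2

Answer: 47/2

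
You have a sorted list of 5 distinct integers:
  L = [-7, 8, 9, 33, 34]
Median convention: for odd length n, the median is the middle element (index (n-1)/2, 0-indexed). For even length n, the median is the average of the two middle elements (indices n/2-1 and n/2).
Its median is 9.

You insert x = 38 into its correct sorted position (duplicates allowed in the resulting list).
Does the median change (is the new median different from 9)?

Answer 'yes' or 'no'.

Answer: yes

Derivation:
Old median = 9
Insert x = 38
New median = 21
Changed? yes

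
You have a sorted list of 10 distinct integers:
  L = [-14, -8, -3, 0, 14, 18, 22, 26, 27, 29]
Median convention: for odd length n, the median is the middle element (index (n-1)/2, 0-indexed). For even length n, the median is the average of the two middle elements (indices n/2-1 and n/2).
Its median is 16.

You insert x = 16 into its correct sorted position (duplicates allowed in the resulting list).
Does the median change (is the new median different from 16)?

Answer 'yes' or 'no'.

Old median = 16
Insert x = 16
New median = 16
Changed? no

Answer: no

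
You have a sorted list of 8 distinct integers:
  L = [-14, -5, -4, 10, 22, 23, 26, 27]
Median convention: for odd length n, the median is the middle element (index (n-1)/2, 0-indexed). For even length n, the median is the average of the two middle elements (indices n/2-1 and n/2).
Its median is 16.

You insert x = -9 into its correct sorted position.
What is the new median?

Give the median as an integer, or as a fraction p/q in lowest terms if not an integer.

Old list (sorted, length 8): [-14, -5, -4, 10, 22, 23, 26, 27]
Old median = 16
Insert x = -9
Old length even (8). Middle pair: indices 3,4 = 10,22.
New length odd (9). New median = single middle element.
x = -9: 1 elements are < x, 7 elements are > x.
New sorted list: [-14, -9, -5, -4, 10, 22, 23, 26, 27]
New median = 10

Answer: 10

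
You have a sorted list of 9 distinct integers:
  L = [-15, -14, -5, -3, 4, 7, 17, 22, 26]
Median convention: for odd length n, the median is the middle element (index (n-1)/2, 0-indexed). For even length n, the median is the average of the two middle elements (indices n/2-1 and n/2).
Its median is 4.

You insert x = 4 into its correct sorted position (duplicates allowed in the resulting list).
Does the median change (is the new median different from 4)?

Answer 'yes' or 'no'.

Old median = 4
Insert x = 4
New median = 4
Changed? no

Answer: no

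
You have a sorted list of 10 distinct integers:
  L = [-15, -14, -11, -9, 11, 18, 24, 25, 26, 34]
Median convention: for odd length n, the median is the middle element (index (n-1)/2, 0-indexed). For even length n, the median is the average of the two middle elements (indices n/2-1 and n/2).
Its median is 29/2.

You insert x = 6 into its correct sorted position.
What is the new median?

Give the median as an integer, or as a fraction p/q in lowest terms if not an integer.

Old list (sorted, length 10): [-15, -14, -11, -9, 11, 18, 24, 25, 26, 34]
Old median = 29/2
Insert x = 6
Old length even (10). Middle pair: indices 4,5 = 11,18.
New length odd (11). New median = single middle element.
x = 6: 4 elements are < x, 6 elements are > x.
New sorted list: [-15, -14, -11, -9, 6, 11, 18, 24, 25, 26, 34]
New median = 11

Answer: 11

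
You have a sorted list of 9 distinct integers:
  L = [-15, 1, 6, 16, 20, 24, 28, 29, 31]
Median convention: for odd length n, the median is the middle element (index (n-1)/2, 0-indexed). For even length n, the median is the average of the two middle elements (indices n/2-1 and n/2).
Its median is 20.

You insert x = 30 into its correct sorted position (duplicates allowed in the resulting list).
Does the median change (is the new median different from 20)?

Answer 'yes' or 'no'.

Old median = 20
Insert x = 30
New median = 22
Changed? yes

Answer: yes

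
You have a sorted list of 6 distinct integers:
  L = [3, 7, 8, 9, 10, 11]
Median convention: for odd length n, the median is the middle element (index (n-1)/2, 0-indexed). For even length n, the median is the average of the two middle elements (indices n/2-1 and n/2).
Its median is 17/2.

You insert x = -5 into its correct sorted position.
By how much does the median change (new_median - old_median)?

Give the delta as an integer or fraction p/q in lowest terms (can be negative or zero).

Old median = 17/2
After inserting x = -5: new sorted = [-5, 3, 7, 8, 9, 10, 11]
New median = 8
Delta = 8 - 17/2 = -1/2

Answer: -1/2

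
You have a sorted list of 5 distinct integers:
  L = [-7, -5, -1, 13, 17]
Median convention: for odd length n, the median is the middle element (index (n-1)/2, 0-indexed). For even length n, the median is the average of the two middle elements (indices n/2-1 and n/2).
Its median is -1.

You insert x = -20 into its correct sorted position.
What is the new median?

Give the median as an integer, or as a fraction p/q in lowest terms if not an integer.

Answer: -3

Derivation:
Old list (sorted, length 5): [-7, -5, -1, 13, 17]
Old median = -1
Insert x = -20
Old length odd (5). Middle was index 2 = -1.
New length even (6). New median = avg of two middle elements.
x = -20: 0 elements are < x, 5 elements are > x.
New sorted list: [-20, -7, -5, -1, 13, 17]
New median = -3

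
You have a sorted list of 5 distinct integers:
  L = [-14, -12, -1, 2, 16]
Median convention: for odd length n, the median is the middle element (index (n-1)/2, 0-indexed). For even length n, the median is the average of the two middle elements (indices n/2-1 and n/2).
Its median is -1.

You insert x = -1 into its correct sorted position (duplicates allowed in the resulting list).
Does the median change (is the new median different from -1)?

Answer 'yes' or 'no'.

Old median = -1
Insert x = -1
New median = -1
Changed? no

Answer: no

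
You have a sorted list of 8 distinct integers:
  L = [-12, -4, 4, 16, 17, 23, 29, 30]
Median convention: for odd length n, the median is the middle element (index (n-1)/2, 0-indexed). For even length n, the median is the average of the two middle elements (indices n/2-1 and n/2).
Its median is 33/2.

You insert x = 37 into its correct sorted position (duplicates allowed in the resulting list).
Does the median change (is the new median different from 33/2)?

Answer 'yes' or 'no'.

Old median = 33/2
Insert x = 37
New median = 17
Changed? yes

Answer: yes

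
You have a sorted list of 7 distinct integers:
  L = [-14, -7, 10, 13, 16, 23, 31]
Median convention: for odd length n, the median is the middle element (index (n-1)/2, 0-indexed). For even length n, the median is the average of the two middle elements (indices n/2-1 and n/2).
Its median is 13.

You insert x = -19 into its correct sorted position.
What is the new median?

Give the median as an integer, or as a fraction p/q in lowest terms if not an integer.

Old list (sorted, length 7): [-14, -7, 10, 13, 16, 23, 31]
Old median = 13
Insert x = -19
Old length odd (7). Middle was index 3 = 13.
New length even (8). New median = avg of two middle elements.
x = -19: 0 elements are < x, 7 elements are > x.
New sorted list: [-19, -14, -7, 10, 13, 16, 23, 31]
New median = 23/2

Answer: 23/2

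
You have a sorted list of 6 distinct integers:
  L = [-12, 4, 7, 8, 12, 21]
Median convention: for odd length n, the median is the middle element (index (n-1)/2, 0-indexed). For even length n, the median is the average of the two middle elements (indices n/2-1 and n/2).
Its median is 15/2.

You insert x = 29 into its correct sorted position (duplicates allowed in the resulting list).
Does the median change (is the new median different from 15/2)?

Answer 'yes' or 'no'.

Old median = 15/2
Insert x = 29
New median = 8
Changed? yes

Answer: yes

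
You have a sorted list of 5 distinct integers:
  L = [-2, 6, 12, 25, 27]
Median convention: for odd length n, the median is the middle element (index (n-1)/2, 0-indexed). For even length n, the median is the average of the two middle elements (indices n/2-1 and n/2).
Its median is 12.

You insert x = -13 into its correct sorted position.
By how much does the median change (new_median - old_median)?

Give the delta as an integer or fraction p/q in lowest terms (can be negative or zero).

Old median = 12
After inserting x = -13: new sorted = [-13, -2, 6, 12, 25, 27]
New median = 9
Delta = 9 - 12 = -3

Answer: -3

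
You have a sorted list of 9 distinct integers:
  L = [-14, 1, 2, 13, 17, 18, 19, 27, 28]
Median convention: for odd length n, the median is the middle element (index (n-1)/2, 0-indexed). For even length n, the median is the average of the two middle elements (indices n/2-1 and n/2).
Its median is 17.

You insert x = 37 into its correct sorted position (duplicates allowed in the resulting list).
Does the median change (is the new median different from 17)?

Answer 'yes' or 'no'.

Answer: yes

Derivation:
Old median = 17
Insert x = 37
New median = 35/2
Changed? yes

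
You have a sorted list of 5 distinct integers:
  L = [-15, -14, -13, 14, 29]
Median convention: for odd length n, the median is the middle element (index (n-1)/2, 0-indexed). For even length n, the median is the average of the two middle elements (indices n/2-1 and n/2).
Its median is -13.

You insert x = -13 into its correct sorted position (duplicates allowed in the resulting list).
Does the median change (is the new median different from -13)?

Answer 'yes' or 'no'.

Answer: no

Derivation:
Old median = -13
Insert x = -13
New median = -13
Changed? no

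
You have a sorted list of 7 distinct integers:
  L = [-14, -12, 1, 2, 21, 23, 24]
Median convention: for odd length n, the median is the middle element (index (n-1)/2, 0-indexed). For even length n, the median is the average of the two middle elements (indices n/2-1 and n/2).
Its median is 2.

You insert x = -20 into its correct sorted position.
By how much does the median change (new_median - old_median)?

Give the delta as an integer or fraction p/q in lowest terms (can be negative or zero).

Answer: -1/2

Derivation:
Old median = 2
After inserting x = -20: new sorted = [-20, -14, -12, 1, 2, 21, 23, 24]
New median = 3/2
Delta = 3/2 - 2 = -1/2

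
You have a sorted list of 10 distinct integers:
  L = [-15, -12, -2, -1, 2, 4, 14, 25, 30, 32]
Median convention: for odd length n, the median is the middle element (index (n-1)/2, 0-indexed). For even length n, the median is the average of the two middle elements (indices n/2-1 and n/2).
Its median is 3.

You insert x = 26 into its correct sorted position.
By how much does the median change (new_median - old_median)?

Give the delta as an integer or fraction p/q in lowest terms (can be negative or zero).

Old median = 3
After inserting x = 26: new sorted = [-15, -12, -2, -1, 2, 4, 14, 25, 26, 30, 32]
New median = 4
Delta = 4 - 3 = 1

Answer: 1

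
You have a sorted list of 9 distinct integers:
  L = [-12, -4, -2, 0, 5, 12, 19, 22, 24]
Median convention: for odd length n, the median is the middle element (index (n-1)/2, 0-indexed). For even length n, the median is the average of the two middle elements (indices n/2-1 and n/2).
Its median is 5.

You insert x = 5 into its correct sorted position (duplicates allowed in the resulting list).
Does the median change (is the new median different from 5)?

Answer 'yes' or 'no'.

Old median = 5
Insert x = 5
New median = 5
Changed? no

Answer: no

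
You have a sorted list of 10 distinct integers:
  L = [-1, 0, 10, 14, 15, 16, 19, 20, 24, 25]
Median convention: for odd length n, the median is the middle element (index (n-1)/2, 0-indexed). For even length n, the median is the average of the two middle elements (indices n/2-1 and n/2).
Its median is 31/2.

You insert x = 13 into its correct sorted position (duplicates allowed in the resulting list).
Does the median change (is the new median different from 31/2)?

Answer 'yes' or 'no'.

Old median = 31/2
Insert x = 13
New median = 15
Changed? yes

Answer: yes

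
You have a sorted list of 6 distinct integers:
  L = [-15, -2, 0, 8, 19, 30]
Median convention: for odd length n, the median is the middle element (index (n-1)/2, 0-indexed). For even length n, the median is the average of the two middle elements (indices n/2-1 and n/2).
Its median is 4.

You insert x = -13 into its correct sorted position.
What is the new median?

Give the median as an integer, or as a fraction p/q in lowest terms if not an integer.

Answer: 0

Derivation:
Old list (sorted, length 6): [-15, -2, 0, 8, 19, 30]
Old median = 4
Insert x = -13
Old length even (6). Middle pair: indices 2,3 = 0,8.
New length odd (7). New median = single middle element.
x = -13: 1 elements are < x, 5 elements are > x.
New sorted list: [-15, -13, -2, 0, 8, 19, 30]
New median = 0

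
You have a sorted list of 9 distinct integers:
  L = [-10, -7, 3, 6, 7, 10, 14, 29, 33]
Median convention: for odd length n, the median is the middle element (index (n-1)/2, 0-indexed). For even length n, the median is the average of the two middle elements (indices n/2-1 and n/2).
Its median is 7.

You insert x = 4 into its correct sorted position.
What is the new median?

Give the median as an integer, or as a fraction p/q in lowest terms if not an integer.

Old list (sorted, length 9): [-10, -7, 3, 6, 7, 10, 14, 29, 33]
Old median = 7
Insert x = 4
Old length odd (9). Middle was index 4 = 7.
New length even (10). New median = avg of two middle elements.
x = 4: 3 elements are < x, 6 elements are > x.
New sorted list: [-10, -7, 3, 4, 6, 7, 10, 14, 29, 33]
New median = 13/2

Answer: 13/2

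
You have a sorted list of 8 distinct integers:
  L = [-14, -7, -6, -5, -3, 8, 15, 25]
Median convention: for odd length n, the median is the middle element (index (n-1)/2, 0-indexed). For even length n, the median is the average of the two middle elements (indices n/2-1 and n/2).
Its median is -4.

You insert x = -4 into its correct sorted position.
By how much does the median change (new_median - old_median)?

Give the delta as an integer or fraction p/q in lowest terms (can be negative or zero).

Old median = -4
After inserting x = -4: new sorted = [-14, -7, -6, -5, -4, -3, 8, 15, 25]
New median = -4
Delta = -4 - -4 = 0

Answer: 0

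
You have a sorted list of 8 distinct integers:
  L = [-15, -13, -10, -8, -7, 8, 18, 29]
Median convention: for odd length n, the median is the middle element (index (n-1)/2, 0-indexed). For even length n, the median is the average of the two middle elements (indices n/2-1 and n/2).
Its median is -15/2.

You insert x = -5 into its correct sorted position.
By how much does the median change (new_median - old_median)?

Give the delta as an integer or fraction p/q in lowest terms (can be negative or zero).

Old median = -15/2
After inserting x = -5: new sorted = [-15, -13, -10, -8, -7, -5, 8, 18, 29]
New median = -7
Delta = -7 - -15/2 = 1/2

Answer: 1/2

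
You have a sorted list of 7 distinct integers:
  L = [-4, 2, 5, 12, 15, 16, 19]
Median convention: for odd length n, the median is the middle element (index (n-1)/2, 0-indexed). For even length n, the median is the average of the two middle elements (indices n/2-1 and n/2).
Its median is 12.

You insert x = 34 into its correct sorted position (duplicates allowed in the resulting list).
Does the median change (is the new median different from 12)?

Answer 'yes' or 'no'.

Old median = 12
Insert x = 34
New median = 27/2
Changed? yes

Answer: yes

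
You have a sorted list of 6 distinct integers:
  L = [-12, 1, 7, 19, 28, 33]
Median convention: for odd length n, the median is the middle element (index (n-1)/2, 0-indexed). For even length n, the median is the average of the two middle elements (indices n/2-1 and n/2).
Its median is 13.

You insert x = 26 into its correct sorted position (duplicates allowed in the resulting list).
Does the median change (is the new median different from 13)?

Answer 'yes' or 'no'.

Answer: yes

Derivation:
Old median = 13
Insert x = 26
New median = 19
Changed? yes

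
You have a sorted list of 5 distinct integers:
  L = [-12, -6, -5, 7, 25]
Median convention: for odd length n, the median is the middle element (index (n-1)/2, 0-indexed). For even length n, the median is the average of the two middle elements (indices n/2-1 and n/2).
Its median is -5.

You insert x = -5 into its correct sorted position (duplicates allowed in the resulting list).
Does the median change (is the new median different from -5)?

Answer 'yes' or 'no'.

Old median = -5
Insert x = -5
New median = -5
Changed? no

Answer: no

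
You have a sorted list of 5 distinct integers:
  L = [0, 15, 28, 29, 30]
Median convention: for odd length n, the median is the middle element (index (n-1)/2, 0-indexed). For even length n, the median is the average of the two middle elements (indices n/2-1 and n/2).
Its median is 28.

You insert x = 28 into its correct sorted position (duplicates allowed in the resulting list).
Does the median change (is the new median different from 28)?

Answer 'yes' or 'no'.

Answer: no

Derivation:
Old median = 28
Insert x = 28
New median = 28
Changed? no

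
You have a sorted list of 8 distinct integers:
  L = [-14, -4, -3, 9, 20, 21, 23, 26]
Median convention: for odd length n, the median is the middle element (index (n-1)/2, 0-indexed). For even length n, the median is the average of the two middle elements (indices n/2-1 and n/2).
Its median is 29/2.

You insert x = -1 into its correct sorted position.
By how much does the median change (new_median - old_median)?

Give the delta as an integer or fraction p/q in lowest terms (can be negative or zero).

Answer: -11/2

Derivation:
Old median = 29/2
After inserting x = -1: new sorted = [-14, -4, -3, -1, 9, 20, 21, 23, 26]
New median = 9
Delta = 9 - 29/2 = -11/2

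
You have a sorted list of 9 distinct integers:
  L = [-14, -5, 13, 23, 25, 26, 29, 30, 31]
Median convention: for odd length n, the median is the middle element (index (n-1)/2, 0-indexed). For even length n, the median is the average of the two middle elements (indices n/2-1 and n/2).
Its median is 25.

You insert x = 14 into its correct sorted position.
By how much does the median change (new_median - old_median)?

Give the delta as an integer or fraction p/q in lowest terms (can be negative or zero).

Answer: -1

Derivation:
Old median = 25
After inserting x = 14: new sorted = [-14, -5, 13, 14, 23, 25, 26, 29, 30, 31]
New median = 24
Delta = 24 - 25 = -1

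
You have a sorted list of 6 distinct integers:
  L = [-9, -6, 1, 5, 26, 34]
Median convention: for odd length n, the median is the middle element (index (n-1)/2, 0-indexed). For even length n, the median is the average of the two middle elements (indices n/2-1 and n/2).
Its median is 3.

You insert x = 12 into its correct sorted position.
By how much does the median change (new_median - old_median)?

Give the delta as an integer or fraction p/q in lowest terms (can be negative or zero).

Answer: 2

Derivation:
Old median = 3
After inserting x = 12: new sorted = [-9, -6, 1, 5, 12, 26, 34]
New median = 5
Delta = 5 - 3 = 2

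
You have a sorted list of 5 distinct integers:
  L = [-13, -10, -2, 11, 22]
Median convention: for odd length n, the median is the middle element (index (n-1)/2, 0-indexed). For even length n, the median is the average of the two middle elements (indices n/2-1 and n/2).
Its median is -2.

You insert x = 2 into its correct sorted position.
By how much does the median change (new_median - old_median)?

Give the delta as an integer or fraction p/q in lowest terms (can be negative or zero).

Answer: 2

Derivation:
Old median = -2
After inserting x = 2: new sorted = [-13, -10, -2, 2, 11, 22]
New median = 0
Delta = 0 - -2 = 2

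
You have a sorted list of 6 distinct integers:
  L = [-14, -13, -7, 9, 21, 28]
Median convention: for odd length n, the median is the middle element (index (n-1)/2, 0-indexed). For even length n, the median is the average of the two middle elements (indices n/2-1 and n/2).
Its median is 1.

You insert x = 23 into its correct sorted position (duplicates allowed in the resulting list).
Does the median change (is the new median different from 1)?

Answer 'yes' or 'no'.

Answer: yes

Derivation:
Old median = 1
Insert x = 23
New median = 9
Changed? yes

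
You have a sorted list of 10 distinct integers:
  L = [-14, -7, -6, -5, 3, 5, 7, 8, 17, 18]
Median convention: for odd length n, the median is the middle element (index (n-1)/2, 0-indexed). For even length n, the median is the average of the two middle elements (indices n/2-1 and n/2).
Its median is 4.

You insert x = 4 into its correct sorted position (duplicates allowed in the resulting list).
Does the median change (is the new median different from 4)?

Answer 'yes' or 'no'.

Answer: no

Derivation:
Old median = 4
Insert x = 4
New median = 4
Changed? no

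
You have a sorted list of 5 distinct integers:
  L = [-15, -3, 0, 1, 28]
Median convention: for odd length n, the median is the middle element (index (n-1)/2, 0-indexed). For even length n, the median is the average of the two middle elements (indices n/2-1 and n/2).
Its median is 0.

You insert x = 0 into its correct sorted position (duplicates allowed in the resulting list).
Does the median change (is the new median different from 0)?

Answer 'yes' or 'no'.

Answer: no

Derivation:
Old median = 0
Insert x = 0
New median = 0
Changed? no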